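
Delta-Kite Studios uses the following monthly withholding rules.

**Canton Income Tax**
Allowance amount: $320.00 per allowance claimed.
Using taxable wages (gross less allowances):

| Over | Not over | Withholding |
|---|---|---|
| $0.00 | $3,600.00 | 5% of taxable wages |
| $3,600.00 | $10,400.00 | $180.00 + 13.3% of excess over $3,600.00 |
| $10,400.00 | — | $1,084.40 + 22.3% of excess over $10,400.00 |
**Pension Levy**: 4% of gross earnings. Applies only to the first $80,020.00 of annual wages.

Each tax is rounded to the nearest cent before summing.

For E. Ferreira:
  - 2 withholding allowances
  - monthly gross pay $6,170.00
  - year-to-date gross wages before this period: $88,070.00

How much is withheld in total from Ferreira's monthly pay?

Canton Income Tax: taxable = $6,170.00 − 2×$320.00 = $5,530.00
  $180.00 + 13.3% × ($5,530.00 − $3,600.00) = $180.00 + 13.3% × $1,930.00 = $436.69
Pension Levy: YTD $88,070.00 ≥ cap $80,020.00 → $0.00
Total: $436.69 + $0.00 = $436.69

$436.69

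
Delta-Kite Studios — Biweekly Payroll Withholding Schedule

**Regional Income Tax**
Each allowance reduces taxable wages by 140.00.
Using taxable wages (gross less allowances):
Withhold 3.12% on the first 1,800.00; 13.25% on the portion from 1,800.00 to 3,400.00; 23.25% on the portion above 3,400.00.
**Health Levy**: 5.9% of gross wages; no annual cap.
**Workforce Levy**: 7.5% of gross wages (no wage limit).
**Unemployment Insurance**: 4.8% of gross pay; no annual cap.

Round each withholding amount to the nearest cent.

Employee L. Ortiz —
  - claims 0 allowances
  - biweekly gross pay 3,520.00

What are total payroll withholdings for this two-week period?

936.70

Regional Income Tax: taxable = 3,520.00
  268.16 + 23.25% × (3,520.00 − 3,400.00) = 268.16 + 23.25% × 120.00 = 296.06
Health Levy: 5.9% × 3,520.00 = 207.68
Workforce Levy: 7.5% × 3,520.00 = 264.00
Unemployment Insurance: 4.8% × 3,520.00 = 168.96
Total: 296.06 + 207.68 + 264.00 + 168.96 = 936.70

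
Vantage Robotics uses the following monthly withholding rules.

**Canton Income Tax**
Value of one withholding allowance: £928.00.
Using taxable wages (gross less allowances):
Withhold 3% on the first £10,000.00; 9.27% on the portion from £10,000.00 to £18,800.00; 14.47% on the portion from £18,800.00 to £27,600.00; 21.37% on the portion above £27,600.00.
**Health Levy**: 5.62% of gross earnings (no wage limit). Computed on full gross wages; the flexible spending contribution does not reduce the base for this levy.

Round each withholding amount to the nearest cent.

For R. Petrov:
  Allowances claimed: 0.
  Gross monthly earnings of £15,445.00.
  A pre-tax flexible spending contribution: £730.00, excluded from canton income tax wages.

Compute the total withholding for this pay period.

Canton Income Tax: taxable = £15,445.00 − £730.00 = £14,715.00
  £300.00 + 9.27% × (£14,715.00 − £10,000.00) = £300.00 + 9.27% × £4,715.00 = £737.08
Health Levy: 5.62% × £15,445.00 = £868.01
Total: £737.08 + £868.01 = £1,605.09

£1,605.09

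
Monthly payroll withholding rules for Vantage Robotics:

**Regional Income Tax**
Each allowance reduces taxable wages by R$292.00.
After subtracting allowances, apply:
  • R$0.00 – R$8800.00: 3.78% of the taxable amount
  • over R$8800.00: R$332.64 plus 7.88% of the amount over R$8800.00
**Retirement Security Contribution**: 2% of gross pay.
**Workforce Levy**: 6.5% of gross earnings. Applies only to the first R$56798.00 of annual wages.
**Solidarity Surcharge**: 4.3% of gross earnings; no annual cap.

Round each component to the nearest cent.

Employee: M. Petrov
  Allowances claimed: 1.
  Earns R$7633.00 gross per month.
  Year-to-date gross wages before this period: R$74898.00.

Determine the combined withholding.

Regional Income Tax: taxable = R$7633.00 − 1×R$292.00 = R$7341.00
  3.78% × R$7341.00 = R$277.49
Retirement Security Contribution: 2% × R$7633.00 = R$152.66
Workforce Levy: YTD R$74898.00 ≥ cap R$56798.00 → R$0.00
Solidarity Surcharge: 4.3% × R$7633.00 = R$328.22
Total: R$277.49 + R$152.66 + R$0.00 + R$328.22 = R$758.37

R$758.37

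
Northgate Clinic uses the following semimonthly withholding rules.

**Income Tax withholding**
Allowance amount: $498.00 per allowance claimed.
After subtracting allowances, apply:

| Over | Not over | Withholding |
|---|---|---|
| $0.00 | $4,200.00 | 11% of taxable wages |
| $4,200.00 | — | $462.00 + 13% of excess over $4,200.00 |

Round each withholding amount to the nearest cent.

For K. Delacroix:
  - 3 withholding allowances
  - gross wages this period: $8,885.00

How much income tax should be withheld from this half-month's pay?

Income Tax: taxable = $8,885.00 − 3×$498.00 = $7,391.00
  $462.00 + 13% × ($7,391.00 − $4,200.00) = $462.00 + 13% × $3,191.00 = $876.83

$876.83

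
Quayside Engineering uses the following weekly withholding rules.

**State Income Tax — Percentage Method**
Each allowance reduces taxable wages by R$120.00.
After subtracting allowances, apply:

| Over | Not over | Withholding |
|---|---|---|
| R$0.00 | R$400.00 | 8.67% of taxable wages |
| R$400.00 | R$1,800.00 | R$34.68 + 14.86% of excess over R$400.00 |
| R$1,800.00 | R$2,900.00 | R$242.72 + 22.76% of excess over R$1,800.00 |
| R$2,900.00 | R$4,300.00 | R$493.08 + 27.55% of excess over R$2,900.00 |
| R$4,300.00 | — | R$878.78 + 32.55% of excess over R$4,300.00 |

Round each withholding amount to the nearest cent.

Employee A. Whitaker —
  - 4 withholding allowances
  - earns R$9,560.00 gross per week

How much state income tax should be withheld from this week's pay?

R$2,434.67

State Income Tax: taxable = R$9,560.00 − 4×R$120.00 = R$9,080.00
  R$878.78 + 32.55% × (R$9,080.00 − R$4,300.00) = R$878.78 + 32.55% × R$4,780.00 = R$2,434.67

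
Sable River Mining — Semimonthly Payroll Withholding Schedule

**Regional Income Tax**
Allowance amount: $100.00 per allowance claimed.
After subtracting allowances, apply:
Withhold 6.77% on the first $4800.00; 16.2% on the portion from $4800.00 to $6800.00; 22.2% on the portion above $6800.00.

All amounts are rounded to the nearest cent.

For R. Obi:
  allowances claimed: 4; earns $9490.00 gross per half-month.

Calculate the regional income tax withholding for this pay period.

$1157.34

Regional Income Tax: taxable = $9490.00 − 4×$100.00 = $9090.00
  $648.96 + 22.2% × ($9090.00 − $6800.00) = $648.96 + 22.2% × $2290.00 = $1157.34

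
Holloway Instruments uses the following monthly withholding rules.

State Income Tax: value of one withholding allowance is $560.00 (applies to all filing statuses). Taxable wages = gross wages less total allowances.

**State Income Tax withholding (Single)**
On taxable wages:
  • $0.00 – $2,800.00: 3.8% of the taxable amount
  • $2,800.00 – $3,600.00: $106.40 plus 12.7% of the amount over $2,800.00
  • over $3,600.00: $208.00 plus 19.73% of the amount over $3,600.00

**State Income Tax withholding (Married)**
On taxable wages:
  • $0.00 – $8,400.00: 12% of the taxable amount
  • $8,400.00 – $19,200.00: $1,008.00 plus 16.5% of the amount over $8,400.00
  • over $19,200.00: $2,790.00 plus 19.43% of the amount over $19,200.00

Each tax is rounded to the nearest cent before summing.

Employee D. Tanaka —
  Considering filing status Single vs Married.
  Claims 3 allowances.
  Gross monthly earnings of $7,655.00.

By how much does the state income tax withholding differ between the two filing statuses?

State Income Tax (Single): taxable = $7,655.00 − 3×$560.00 = $5,975.00
  $208.00 + 19.73% × ($5,975.00 − $3,600.00) = $208.00 + 19.73% × $2,375.00 = $676.59
State Income Tax (Married): taxable = $7,655.00 − 3×$560.00 = $5,975.00
  12% × $5,975.00 = $717.00
Difference: |$676.59 − $717.00| = $40.41 (higher under Married)

$40.41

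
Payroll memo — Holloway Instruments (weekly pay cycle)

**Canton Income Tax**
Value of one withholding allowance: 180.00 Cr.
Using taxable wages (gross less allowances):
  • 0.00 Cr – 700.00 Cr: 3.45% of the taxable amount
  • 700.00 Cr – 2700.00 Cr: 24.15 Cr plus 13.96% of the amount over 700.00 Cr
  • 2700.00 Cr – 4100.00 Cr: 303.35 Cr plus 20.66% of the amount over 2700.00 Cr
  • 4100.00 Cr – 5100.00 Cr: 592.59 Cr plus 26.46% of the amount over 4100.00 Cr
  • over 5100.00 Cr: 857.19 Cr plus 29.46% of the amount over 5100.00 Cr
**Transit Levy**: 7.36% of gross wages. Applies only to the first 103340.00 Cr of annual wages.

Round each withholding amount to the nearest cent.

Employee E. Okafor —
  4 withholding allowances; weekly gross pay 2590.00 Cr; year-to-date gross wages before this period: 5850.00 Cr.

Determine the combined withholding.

378.10 Cr

Canton Income Tax: taxable = 2590.00 Cr − 4×180.00 Cr = 1870.00 Cr
  24.15 Cr + 13.96% × (1870.00 Cr − 700.00 Cr) = 24.15 Cr + 13.96% × 1170.00 Cr = 187.48 Cr
Transit Levy: 7.36% × 2590.00 Cr = 190.62 Cr
Total: 187.48 Cr + 190.62 Cr = 378.10 Cr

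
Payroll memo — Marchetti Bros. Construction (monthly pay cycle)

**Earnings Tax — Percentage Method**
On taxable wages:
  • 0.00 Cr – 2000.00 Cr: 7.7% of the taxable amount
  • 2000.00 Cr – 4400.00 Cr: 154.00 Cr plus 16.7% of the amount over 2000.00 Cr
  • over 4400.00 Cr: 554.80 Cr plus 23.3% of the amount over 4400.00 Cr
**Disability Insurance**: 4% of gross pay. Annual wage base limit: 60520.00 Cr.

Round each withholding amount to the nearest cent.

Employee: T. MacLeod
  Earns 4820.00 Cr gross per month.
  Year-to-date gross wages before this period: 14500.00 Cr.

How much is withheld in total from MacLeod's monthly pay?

845.46 Cr

Earnings Tax: taxable = 4820.00 Cr
  554.80 Cr + 23.3% × (4820.00 Cr − 4400.00 Cr) = 554.80 Cr + 23.3% × 420.00 Cr = 652.66 Cr
Disability Insurance: 4% × 4820.00 Cr = 192.80 Cr
Total: 652.66 Cr + 192.80 Cr = 845.46 Cr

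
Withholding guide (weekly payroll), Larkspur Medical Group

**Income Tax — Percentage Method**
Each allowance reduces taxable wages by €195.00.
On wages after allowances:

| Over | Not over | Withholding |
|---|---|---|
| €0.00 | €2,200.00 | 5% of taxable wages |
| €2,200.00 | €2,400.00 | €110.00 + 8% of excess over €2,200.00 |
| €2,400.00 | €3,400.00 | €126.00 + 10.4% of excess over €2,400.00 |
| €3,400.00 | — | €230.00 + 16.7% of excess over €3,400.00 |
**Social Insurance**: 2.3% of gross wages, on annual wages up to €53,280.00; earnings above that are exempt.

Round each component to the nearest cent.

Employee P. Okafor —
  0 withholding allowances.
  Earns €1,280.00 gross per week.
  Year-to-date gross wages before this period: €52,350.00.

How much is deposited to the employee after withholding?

Income Tax: taxable = €1,280.00
  5% × €1,280.00 = €64.00
Social Insurance: cap €53,280.00 − YTD €52,350.00 = €930.00 subject; 2.3% × €930.00 = €21.39
Total withheld: €64.00 + €21.39 = €85.39
Net pay: €1,280.00 − €85.39 = €1,194.61

€1,194.61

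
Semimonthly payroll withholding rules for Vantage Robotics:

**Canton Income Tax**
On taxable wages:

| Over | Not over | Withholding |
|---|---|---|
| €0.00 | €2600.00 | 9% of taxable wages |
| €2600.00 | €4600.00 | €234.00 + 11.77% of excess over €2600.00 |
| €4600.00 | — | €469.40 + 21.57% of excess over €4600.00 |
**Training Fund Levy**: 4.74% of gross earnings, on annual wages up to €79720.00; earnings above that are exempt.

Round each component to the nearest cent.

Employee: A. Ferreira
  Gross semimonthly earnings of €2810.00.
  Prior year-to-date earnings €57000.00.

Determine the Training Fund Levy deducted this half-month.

Training Fund Levy: 4.74% × €2810.00 = €133.19

€133.19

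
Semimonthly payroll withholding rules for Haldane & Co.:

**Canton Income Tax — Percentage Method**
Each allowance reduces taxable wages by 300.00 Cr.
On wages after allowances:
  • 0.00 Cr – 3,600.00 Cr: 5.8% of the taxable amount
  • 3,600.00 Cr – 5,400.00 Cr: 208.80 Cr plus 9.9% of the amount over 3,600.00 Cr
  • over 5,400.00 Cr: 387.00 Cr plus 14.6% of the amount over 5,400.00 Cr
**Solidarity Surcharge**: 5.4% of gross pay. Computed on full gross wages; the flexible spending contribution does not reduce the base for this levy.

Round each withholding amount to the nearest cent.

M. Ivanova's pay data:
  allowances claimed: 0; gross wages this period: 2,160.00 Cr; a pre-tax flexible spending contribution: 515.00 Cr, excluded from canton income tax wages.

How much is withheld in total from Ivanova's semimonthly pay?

Canton Income Tax: taxable = 2,160.00 Cr − 515.00 Cr = 1,645.00 Cr
  5.8% × 1,645.00 Cr = 95.41 Cr
Solidarity Surcharge: 5.4% × 2,160.00 Cr = 116.64 Cr
Total: 95.41 Cr + 116.64 Cr = 212.05 Cr

212.05 Cr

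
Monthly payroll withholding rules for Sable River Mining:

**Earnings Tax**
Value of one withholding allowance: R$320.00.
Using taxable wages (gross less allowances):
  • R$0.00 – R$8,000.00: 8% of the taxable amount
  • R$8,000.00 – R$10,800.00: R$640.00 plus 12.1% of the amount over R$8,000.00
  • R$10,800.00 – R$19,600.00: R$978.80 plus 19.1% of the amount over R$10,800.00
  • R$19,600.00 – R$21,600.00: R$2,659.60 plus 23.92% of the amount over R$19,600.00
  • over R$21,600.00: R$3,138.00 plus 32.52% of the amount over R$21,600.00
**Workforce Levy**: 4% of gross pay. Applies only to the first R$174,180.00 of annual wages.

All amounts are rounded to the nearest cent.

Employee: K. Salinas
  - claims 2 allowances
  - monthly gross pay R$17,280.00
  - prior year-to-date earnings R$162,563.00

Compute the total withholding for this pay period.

Earnings Tax: taxable = R$17,280.00 − 2×R$320.00 = R$16,640.00
  R$978.80 + 19.1% × (R$16,640.00 − R$10,800.00) = R$978.80 + 19.1% × R$5,840.00 = R$2,094.24
Workforce Levy: cap R$174,180.00 − YTD R$162,563.00 = R$11,617.00 subject; 4% × R$11,617.00 = R$464.68
Total: R$2,094.24 + R$464.68 = R$2,558.92

R$2,558.92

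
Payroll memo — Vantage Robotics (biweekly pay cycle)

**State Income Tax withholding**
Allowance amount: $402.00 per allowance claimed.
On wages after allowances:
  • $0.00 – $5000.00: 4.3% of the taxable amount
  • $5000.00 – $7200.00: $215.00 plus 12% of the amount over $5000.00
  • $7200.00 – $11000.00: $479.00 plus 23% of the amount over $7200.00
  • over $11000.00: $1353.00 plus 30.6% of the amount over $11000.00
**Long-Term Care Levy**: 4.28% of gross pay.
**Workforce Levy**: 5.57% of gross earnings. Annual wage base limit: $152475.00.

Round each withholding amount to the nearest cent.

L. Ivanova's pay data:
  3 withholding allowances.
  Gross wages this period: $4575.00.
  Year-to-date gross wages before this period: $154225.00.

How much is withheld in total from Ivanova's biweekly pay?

State Income Tax: taxable = $4575.00 − 3×$402.00 = $3369.00
  4.3% × $3369.00 = $144.87
Long-Term Care Levy: 4.28% × $4575.00 = $195.81
Workforce Levy: YTD $154225.00 ≥ cap $152475.00 → $0.00
Total: $144.87 + $195.81 + $0.00 = $340.68

$340.68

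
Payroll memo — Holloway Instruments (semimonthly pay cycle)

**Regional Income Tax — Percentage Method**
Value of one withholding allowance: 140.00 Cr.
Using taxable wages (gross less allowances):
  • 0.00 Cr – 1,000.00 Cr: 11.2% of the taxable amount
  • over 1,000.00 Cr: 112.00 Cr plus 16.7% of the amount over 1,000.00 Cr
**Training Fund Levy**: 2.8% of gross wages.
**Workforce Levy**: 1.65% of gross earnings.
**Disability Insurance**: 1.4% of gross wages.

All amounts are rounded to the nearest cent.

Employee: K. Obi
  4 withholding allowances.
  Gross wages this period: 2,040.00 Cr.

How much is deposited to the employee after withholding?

1,728.50 Cr

Regional Income Tax: taxable = 2,040.00 Cr − 4×140.00 Cr = 1,480.00 Cr
  112.00 Cr + 16.7% × (1,480.00 Cr − 1,000.00 Cr) = 112.00 Cr + 16.7% × 480.00 Cr = 192.16 Cr
Training Fund Levy: 2.8% × 2,040.00 Cr = 57.12 Cr
Workforce Levy: 1.65% × 2,040.00 Cr = 33.66 Cr
Disability Insurance: 1.4% × 2,040.00 Cr = 28.56 Cr
Total withheld: 192.16 Cr + 57.12 Cr + 33.66 Cr + 28.56 Cr = 311.50 Cr
Net pay: 2,040.00 Cr − 311.50 Cr = 1,728.50 Cr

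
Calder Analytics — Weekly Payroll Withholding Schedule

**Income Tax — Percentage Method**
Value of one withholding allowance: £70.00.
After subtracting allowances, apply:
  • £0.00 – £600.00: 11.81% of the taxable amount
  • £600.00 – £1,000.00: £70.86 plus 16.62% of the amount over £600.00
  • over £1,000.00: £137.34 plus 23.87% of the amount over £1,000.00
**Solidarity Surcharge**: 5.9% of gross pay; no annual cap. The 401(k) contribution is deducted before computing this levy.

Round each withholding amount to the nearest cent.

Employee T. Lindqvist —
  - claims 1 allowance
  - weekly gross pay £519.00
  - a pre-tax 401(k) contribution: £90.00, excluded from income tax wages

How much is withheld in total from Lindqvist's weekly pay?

Income Tax: taxable = £519.00 − £90.00 − 1×£70.00 = £359.00
  11.81% × £359.00 = £42.40
Solidarity Surcharge: 5.9% × £429.00 = £25.31
Total: £42.40 + £25.31 = £67.71

£67.71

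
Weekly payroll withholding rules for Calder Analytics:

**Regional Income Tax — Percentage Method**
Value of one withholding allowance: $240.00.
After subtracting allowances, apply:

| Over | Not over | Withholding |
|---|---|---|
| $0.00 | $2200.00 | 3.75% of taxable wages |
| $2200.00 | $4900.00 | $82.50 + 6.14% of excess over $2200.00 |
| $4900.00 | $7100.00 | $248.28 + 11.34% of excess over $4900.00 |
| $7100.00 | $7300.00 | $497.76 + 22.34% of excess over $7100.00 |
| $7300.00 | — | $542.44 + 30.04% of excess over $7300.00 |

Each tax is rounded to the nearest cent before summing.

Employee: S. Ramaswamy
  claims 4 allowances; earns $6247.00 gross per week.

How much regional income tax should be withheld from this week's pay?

Regional Income Tax: taxable = $6247.00 − 4×$240.00 = $5287.00
  $248.28 + 11.34% × ($5287.00 − $4900.00) = $248.28 + 11.34% × $387.00 = $292.17

$292.17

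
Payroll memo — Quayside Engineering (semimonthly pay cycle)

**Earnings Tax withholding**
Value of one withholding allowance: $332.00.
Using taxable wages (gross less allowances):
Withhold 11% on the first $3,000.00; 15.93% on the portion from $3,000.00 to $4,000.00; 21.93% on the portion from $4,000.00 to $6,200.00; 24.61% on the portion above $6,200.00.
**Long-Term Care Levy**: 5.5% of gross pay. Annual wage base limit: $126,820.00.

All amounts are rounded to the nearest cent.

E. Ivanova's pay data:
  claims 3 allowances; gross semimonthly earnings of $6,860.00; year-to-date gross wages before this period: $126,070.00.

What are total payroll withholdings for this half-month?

Earnings Tax: taxable = $6,860.00 − 3×$332.00 = $5,864.00
  $489.30 + 21.93% × ($5,864.00 − $4,000.00) = $489.30 + 21.93% × $1,864.00 = $898.08
Long-Term Care Levy: cap $126,820.00 − YTD $126,070.00 = $750.00 subject; 5.5% × $750.00 = $41.25
Total: $898.08 + $41.25 = $939.33

$939.33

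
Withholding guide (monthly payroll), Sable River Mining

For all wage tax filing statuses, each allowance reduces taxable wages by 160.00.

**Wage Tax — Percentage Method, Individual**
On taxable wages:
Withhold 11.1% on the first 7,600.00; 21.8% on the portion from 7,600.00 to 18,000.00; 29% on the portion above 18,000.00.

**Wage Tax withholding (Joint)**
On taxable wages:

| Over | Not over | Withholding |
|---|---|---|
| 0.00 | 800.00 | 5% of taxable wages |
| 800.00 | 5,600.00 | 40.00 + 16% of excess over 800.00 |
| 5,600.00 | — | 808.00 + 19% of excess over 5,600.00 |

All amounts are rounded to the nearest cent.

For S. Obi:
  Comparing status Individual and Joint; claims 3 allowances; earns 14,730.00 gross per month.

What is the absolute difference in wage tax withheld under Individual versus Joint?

158.20

Wage Tax (Individual): taxable = 14,730.00 − 3×160.00 = 14,250.00
  843.60 + 21.8% × (14,250.00 − 7,600.00) = 843.60 + 21.8% × 6,650.00 = 2,293.30
Wage Tax (Joint): taxable = 14,730.00 − 3×160.00 = 14,250.00
  808.00 + 19% × (14,250.00 − 5,600.00) = 808.00 + 19% × 8,650.00 = 2,451.50
Difference: |2,293.30 − 2,451.50| = 158.20 (higher under Joint)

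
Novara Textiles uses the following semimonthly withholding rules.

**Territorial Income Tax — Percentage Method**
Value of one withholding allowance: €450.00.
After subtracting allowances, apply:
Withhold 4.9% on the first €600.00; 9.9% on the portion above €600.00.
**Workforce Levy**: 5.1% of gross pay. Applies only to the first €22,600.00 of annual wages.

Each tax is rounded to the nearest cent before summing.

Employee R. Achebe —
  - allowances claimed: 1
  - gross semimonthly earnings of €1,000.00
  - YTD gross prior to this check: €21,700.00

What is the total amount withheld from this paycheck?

Territorial Income Tax: taxable = €1,000.00 − 1×€450.00 = €550.00
  4.9% × €550.00 = €26.95
Workforce Levy: cap €22,600.00 − YTD €21,700.00 = €900.00 subject; 5.1% × €900.00 = €45.90
Total: €26.95 + €45.90 = €72.85

€72.85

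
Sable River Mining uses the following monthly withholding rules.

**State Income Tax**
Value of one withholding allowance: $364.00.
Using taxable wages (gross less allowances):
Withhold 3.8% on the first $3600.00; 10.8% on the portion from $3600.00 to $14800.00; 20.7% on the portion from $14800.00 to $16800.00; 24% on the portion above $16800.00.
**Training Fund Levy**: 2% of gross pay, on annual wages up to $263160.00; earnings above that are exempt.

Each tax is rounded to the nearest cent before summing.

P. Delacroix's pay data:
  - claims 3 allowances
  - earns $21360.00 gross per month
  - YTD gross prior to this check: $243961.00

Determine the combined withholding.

State Income Tax: taxable = $21360.00 − 3×$364.00 = $20268.00
  $1760.40 + 24% × ($20268.00 − $16800.00) = $1760.40 + 24% × $3468.00 = $2592.72
Training Fund Levy: cap $263160.00 − YTD $243961.00 = $19199.00 subject; 2% × $19199.00 = $383.98
Total: $2592.72 + $383.98 = $2976.70

$2976.70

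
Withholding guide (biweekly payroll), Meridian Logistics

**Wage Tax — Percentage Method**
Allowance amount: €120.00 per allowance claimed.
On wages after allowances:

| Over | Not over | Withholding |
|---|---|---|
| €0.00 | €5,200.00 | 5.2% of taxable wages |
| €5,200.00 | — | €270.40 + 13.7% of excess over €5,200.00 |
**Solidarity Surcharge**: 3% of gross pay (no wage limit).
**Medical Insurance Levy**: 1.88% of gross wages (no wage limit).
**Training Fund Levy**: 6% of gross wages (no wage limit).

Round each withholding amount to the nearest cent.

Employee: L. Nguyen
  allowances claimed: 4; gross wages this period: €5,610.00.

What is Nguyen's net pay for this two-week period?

€4,732.87

Wage Tax: taxable = €5,610.00 − 4×€120.00 = €5,130.00
  5.2% × €5,130.00 = €266.76
Solidarity Surcharge: 3% × €5,610.00 = €168.30
Medical Insurance Levy: 1.88% × €5,610.00 = €105.47
Training Fund Levy: 6% × €5,610.00 = €336.60
Total withheld: €266.76 + €168.30 + €105.47 + €336.60 = €877.13
Net pay: €5,610.00 − €877.13 = €4,732.87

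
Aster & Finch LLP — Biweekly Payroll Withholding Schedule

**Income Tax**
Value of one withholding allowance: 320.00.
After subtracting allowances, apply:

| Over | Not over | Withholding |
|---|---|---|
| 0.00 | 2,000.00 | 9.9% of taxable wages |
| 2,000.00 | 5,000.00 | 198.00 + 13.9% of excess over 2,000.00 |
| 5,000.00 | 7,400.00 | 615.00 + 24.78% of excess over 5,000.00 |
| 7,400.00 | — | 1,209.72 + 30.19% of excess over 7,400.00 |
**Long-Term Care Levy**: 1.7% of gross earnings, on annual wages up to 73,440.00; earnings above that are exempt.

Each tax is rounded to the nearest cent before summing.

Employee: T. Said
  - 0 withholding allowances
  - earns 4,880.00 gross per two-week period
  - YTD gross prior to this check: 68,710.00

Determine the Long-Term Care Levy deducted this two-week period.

80.41

Long-Term Care Levy: cap 73,440.00 − YTD 68,710.00 = 4,730.00 subject; 1.7% × 4,730.00 = 80.41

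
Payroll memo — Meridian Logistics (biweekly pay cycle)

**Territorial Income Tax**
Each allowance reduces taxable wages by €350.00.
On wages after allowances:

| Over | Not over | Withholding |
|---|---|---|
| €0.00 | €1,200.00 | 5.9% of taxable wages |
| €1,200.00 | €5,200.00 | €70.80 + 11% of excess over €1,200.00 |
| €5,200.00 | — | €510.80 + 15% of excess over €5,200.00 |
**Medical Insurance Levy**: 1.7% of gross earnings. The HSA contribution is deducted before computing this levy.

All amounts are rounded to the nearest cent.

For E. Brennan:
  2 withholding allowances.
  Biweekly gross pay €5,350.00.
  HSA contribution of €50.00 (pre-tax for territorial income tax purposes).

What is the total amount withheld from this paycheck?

Territorial Income Tax: taxable = €5,350.00 − €50.00 − 2×€350.00 = €4,600.00
  €70.80 + 11% × (€4,600.00 − €1,200.00) = €70.80 + 11% × €3,400.00 = €444.80
Medical Insurance Levy: 1.7% × €5,300.00 = €90.10
Total: €444.80 + €90.10 = €534.90

€534.90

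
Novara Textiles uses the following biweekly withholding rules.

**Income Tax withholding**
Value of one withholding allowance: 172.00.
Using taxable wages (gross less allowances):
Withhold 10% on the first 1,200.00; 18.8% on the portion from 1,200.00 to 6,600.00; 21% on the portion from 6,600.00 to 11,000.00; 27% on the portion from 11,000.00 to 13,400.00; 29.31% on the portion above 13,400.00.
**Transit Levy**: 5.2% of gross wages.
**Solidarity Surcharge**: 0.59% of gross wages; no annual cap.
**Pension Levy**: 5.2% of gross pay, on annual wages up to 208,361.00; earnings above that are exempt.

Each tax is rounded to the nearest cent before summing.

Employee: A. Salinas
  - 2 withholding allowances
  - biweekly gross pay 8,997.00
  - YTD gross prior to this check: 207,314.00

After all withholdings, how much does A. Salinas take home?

6,855.31

Income Tax: taxable = 8,997.00 − 2×172.00 = 8,653.00
  1,135.20 + 21% × (8,653.00 − 6,600.00) = 1,135.20 + 21% × 2,053.00 = 1,566.33
Transit Levy: 5.2% × 8,997.00 = 467.84
Solidarity Surcharge: 0.59% × 8,997.00 = 53.08
Pension Levy: cap 208,361.00 − YTD 207,314.00 = 1,047.00 subject; 5.2% × 1,047.00 = 54.44
Total withheld: 1,566.33 + 467.84 + 53.08 + 54.44 = 2,141.69
Net pay: 8,997.00 − 2,141.69 = 6,855.31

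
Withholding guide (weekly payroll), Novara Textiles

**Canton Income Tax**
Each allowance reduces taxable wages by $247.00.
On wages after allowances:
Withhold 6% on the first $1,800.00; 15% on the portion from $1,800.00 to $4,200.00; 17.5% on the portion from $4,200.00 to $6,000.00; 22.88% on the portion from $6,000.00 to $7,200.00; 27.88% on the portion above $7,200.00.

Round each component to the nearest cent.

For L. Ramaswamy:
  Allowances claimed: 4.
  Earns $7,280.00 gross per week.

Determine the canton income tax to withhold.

Canton Income Tax: taxable = $7,280.00 − 4×$247.00 = $6,292.00
  $783.00 + 22.88% × ($6,292.00 − $6,000.00) = $783.00 + 22.88% × $292.00 = $849.81

$849.81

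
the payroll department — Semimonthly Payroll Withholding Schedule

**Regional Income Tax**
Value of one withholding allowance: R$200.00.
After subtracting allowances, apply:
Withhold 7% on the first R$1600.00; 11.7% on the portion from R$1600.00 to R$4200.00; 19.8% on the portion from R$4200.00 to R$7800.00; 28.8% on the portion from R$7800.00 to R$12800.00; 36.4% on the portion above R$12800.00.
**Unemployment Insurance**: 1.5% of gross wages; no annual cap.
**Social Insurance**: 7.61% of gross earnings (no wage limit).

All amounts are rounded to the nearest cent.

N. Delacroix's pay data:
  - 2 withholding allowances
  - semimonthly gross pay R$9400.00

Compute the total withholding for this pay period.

Regional Income Tax: taxable = R$9400.00 − 2×R$200.00 = R$9000.00
  R$1129.00 + 28.8% × (R$9000.00 − R$7800.00) = R$1129.00 + 28.8% × R$1200.00 = R$1474.60
Unemployment Insurance: 1.5% × R$9400.00 = R$141.00
Social Insurance: 7.61% × R$9400.00 = R$715.34
Total: R$1474.60 + R$141.00 + R$715.34 = R$2330.94

R$2330.94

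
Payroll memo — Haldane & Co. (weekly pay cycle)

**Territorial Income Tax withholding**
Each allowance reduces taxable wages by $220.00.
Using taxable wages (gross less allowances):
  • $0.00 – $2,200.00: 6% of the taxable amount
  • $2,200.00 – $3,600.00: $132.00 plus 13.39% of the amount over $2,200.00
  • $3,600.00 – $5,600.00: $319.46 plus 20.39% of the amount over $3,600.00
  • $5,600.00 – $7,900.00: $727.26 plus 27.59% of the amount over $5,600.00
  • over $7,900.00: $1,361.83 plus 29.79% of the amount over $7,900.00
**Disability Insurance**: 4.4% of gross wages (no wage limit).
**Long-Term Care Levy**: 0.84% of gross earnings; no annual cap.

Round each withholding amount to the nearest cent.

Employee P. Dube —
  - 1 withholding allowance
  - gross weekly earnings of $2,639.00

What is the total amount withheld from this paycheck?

$299.61

Territorial Income Tax: taxable = $2,639.00 − 1×$220.00 = $2,419.00
  $132.00 + 13.39% × ($2,419.00 − $2,200.00) = $132.00 + 13.39% × $219.00 = $161.32
Disability Insurance: 4.4% × $2,639.00 = $116.12
Long-Term Care Levy: 0.84% × $2,639.00 = $22.17
Total: $161.32 + $116.12 + $22.17 = $299.61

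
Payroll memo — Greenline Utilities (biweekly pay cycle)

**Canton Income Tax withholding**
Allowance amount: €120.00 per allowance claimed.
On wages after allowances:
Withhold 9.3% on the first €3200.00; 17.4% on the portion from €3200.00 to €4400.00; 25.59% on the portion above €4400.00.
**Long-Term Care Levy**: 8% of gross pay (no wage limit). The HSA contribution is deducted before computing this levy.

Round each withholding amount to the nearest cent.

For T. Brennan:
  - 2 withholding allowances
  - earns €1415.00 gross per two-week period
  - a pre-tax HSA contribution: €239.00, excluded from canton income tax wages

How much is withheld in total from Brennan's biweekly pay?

Canton Income Tax: taxable = €1415.00 − €239.00 − 2×€120.00 = €936.00
  9.3% × €936.00 = €87.05
Long-Term Care Levy: 8% × €1176.00 = €94.08
Total: €87.05 + €94.08 = €181.13

€181.13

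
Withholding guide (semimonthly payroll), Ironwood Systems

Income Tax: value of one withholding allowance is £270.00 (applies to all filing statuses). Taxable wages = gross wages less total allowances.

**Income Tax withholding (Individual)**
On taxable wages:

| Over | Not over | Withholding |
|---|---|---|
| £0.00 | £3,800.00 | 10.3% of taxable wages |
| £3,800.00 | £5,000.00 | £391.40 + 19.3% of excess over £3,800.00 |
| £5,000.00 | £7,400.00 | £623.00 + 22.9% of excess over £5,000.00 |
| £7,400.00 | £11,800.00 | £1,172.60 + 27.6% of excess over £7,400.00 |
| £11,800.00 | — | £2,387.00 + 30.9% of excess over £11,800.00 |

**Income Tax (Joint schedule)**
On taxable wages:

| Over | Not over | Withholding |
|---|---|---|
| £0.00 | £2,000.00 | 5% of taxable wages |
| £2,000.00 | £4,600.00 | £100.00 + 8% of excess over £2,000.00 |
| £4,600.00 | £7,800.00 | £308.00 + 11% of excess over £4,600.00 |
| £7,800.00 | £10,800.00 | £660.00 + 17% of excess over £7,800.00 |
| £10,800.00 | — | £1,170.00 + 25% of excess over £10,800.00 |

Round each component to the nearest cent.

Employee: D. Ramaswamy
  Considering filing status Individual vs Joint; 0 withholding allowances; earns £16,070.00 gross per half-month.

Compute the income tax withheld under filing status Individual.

£3,706.43

Income Tax (Individual): taxable = £16,070.00
  £2,387.00 + 30.9% × (£16,070.00 − £11,800.00) = £2,387.00 + 30.9% × £4,270.00 = £3,706.43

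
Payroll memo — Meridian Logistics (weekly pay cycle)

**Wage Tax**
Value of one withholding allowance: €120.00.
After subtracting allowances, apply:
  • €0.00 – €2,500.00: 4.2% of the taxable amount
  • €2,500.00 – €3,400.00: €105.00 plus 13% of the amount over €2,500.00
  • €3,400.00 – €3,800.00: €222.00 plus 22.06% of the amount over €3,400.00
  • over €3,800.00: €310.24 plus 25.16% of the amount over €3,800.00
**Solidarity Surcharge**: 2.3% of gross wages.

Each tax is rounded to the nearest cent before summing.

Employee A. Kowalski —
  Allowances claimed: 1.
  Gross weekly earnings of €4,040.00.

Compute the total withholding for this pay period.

€433.35

Wage Tax: taxable = €4,040.00 − 1×€120.00 = €3,920.00
  €310.24 + 25.16% × (€3,920.00 − €3,800.00) = €310.24 + 25.16% × €120.00 = €340.43
Solidarity Surcharge: 2.3% × €4,040.00 = €92.92
Total: €340.43 + €92.92 = €433.35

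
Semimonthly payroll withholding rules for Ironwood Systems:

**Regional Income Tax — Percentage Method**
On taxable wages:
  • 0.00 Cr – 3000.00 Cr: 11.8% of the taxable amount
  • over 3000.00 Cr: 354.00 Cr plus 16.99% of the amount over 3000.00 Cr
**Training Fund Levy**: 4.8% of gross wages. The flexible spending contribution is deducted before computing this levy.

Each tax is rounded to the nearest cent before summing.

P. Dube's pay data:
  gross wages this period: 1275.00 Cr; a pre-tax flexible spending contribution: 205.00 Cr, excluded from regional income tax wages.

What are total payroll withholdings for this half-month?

177.62 Cr

Regional Income Tax: taxable = 1275.00 Cr − 205.00 Cr = 1070.00 Cr
  11.8% × 1070.00 Cr = 126.26 Cr
Training Fund Levy: 4.8% × 1070.00 Cr = 51.36 Cr
Total: 126.26 Cr + 51.36 Cr = 177.62 Cr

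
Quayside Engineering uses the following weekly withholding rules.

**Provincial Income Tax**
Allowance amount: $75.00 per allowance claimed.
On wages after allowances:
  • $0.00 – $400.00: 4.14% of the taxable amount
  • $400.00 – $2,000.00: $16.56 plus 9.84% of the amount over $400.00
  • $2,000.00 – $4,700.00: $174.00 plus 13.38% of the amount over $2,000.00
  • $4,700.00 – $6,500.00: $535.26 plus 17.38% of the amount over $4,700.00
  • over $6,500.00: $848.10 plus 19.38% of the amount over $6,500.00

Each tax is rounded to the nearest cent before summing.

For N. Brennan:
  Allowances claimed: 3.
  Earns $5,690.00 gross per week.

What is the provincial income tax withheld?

$668.22

Provincial Income Tax: taxable = $5,690.00 − 3×$75.00 = $5,465.00
  $535.26 + 17.38% × ($5,465.00 − $4,700.00) = $535.26 + 17.38% × $765.00 = $668.22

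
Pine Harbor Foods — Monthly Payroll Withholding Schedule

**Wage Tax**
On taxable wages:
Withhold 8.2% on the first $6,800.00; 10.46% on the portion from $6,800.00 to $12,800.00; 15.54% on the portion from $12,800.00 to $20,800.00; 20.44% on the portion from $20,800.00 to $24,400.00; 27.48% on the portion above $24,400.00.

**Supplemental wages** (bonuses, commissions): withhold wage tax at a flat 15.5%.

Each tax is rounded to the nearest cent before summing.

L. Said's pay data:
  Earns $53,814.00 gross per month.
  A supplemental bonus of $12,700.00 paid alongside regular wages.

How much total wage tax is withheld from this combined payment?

Wage Tax: taxable = $53,814.00
  $3,164.24 + 27.48% × ($53,814.00 − $24,400.00) = $3,164.24 + 27.48% × $29,414.00 = $11,247.21
Supplemental (15.5% flat on bonus): 15.5% × $12,700.00 = $1,968.50
Total wage tax: $11,247.21 + $1,968.50 = $13,215.71

$13,215.71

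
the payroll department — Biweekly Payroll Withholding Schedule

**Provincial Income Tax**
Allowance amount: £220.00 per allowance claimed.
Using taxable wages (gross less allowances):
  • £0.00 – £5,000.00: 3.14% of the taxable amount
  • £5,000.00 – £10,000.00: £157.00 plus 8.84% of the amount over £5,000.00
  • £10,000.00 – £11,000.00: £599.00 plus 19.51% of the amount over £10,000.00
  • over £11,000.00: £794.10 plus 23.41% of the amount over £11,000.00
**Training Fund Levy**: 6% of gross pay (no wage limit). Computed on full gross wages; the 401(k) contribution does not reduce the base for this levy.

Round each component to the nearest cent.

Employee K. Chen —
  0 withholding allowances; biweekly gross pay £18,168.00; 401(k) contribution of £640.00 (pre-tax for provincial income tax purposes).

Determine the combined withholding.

Provincial Income Tax: taxable = £18,168.00 − £640.00 = £17,528.00
  £794.10 + 23.41% × (£17,528.00 − £11,000.00) = £794.10 + 23.41% × £6,528.00 = £2,322.30
Training Fund Levy: 6% × £18,168.00 = £1,090.08
Total: £2,322.30 + £1,090.08 = £3,412.38

£3,412.38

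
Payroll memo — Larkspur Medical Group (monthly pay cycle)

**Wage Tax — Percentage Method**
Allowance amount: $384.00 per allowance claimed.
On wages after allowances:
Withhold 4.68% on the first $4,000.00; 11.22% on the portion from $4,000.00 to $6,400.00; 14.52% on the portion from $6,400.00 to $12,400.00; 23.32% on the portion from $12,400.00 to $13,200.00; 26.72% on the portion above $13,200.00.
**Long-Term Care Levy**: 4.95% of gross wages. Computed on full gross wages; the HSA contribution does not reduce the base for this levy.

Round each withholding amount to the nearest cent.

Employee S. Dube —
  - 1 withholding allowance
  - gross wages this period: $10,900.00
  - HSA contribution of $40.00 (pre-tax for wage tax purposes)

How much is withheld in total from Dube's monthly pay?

Wage Tax: taxable = $10,900.00 − $40.00 − 1×$384.00 = $10,476.00
  $456.48 + 14.52% × ($10,476.00 − $6,400.00) = $456.48 + 14.52% × $4,076.00 = $1,048.32
Long-Term Care Levy: 4.95% × $10,900.00 = $539.55
Total: $1,048.32 + $539.55 = $1,587.87

$1,587.87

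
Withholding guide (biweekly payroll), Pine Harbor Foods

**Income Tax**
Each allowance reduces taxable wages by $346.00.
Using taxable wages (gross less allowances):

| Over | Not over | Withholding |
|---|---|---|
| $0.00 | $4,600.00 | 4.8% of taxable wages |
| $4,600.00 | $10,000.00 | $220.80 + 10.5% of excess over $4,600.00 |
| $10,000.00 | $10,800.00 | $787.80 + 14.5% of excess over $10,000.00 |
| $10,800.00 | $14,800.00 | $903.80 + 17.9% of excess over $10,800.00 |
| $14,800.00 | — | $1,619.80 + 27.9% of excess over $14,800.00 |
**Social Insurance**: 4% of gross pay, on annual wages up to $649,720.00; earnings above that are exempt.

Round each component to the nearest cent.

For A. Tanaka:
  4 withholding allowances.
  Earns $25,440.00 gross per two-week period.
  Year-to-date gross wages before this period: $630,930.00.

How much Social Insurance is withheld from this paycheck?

$751.60

Social Insurance: cap $649,720.00 − YTD $630,930.00 = $18,790.00 subject; 4% × $18,790.00 = $751.60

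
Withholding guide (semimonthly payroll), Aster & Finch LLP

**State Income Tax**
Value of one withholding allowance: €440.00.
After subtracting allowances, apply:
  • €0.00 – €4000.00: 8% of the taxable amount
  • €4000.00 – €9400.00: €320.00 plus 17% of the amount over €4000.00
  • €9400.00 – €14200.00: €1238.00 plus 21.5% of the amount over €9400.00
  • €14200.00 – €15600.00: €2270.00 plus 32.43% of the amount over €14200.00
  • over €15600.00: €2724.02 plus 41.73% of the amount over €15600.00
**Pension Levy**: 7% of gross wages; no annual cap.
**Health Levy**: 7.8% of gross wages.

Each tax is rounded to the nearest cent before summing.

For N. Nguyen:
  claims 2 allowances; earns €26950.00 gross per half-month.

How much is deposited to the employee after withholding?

State Income Tax: taxable = €26950.00 − 2×€440.00 = €26070.00
  €2724.02 + 41.73% × (€26070.00 − €15600.00) = €2724.02 + 41.73% × €10470.00 = €7093.15
Pension Levy: 7% × €26950.00 = €1886.50
Health Levy: 7.8% × €26950.00 = €2102.10
Total withheld: €7093.15 + €1886.50 + €2102.10 = €11081.75
Net pay: €26950.00 − €11081.75 = €15868.25

€15868.25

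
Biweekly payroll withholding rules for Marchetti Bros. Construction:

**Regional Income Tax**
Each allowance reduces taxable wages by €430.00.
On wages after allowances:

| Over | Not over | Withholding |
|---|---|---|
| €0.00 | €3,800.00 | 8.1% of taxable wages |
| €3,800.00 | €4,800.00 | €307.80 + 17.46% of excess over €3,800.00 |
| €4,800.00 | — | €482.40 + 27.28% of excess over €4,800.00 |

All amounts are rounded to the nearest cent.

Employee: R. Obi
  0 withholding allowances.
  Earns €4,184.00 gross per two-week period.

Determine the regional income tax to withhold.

€374.85

Regional Income Tax: taxable = €4,184.00
  €307.80 + 17.46% × (€4,184.00 − €3,800.00) = €307.80 + 17.46% × €384.00 = €374.85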